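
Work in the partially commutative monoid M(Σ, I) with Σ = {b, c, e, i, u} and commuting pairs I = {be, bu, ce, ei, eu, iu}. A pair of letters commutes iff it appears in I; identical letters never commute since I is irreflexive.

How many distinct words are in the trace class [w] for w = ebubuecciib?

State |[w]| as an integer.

330

piece 0:e — minimal
piece 1:b — minimal
piece 2:u — minimal
piece 3:b rests on {1:b}
piece 4:u rests on {2:u}
piece 5:e rests on {0:e}
piece 6:c rests on {3:b, 4:u}
piece 7:c rests on {6:c}
piece 8:i rests on {7:c}
piece 9:i rests on {8:i}
piece 10:b rests on {9:i}
minimal pieces: {0:e, 1:b, 2:u}
ways to finish when only these pieces remain (= sum over removing one remaining piece with nothing left below it):
  1 left: {5}→1  {10}→1
  2 left: {0,5}→1  {5,10}→2  {9,10}→1
  3 left: {0,5,10}→3  {5,9,10}→3  {8,9,10}→1
  4 left: {0,5,9,10}→6  {5,8,9,10}→4  {7,8,9,10}→1
  5 left: {0,5,8,9,10}→10  {5,7,8,9,10}→5  {6,7,8,9,10}→1
  6 left: {0,5,7,8,9,10}→15  {3,6,7,8,9,10}→1  {4,6,7,8,9,10}→1  {5,6,7,8,9,10}→6
  7 left: {0,5,6,7,8,9,10}→21  {1,3,6,7,8,9,10}→1  {2,4,6,7,8,9,10}→1  {3,4,6,7,8,9,10}→2  {3,5,6,7,8,9,10}→7  {4,5,6,7,8,9,10}→7
  8 left: {0,3,5,6,7,8,9,10}→28  {0,4,5,6,7,8,9,10}→28  {1,3,4,6,7,8,9,10}→3  {1,3,5,6,7,8,9,10}→8  {2,3,4,6,7,8,9,10}→3  {2,4,5,6,7,8,9,10}→8  {3,4,5,6,7,8,9,10}→16
  9 left: {0,1,3,5,6,7,8,9,10}→36  {0,2,4,5,6,7,8,9,10}→36  {0,3,4,5,6,7,8,9,10}→72  {1,2,3,4,6,7,8,9,10}→6  {1,3,4,5,6,7,8,9,10}→27  {2,3,4,5,6,7,8,9,10}→27
  placing 0:e first → 60 extensions
  placing 1:b first → 135 extensions
  placing 2:u first → 135 extensions
total linear extensions = 330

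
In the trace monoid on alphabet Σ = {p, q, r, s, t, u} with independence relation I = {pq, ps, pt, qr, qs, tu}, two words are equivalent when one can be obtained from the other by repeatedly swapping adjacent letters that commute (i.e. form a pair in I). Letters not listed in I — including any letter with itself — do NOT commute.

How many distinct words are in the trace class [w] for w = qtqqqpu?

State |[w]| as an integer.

drop 0:q onto floor
drop 1:t onto {0:q}
drop 2:q onto {1:t}
drop 3:q onto {2:q}
drop 4:q onto {3:q}
drop 5:p onto floor
drop 6:u onto {4:q, 5:p}
ground layer = {0:q, 5:p}
drop-orders for the pieces not yet dropped (sum over which currently-grounded one goes next):
  1 to go: {6} 1
  2 to go: {4,6} 1  {5,6} 1
  3 to go: {3,4,6} 1  {4,5,6} 2
  4 to go: {2,3,4,6} 1  {3,4,5,6} 3
  5 to go: {1,2,3,4,6} 1  {2,3,4,5,6} 4
  if 0:q drops first: 5 orders
  if 5:p drops first: 1 orders
heap linearizations: 6

6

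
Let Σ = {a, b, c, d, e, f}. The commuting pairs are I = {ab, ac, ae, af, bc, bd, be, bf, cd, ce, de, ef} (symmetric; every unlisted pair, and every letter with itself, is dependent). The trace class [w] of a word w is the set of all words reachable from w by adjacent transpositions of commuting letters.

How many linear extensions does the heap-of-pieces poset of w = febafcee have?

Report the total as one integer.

drop 0:f onto floor
drop 1:e onto floor
drop 2:b onto floor
drop 3:a onto floor
drop 4:f onto {0:f}
drop 5:c onto {4:f}
drop 6:e onto {1:e}
drop 7:e onto {6:e}
ground layer = {0:f, 1:e, 2:b, 3:a}
drop-orders for the pieces not yet dropped (sum over which currently-grounded one goes next):
  1 to go: {2} 1  {3} 1  {5} 1  {7} 1
  2 to go: {2,3} 2  {2,5} 2  {2,7} 2  {3,5} 2  {3,7} 2  {4,5} 1  {5,7} 2  {6,7} 1
  3 to go: {0,4,5} 1  {1,6,7} 1  {2,3,5} 6  {2,3,7} 6  {2,4,5} 3  {2,5,7} 6  {2,6,7} 3  {3,4,5} 3  {3,5,7} 6  {3,6,7} 3  {4,5,7} 3  {5,6,7} 3
  4 to go: {0,2,4,5} 4  {0,3,4,5} 4  {0,4,5,7} 4  {1,2,6,7} 4  {1,3,6,7} 4  {1,5,6,7} 4  {2,3,4,5} 12  {2,3,5,7} 24  {2,3,6,7} 12  {2,4,5,7} 12  {2,5,6,7} 12  {3,4,5,7} 12  {3,5,6,7} 12  {4,5,6,7} 6
  5 to go: {0,2,3,4,5} 20  {0,2,4,5,7} 20  {0,3,4,5,7} 20  {0,4,5,6,7} 10  {1,2,3,6,7} 20  {1,2,5,6,7} 20  {1,3,5,6,7} 20  {1,4,5,6,7} 10  {2,3,4,5,7} 60  {2,3,5,6,7} 60  {2,4,5,6,7} 30  {3,4,5,6,7} 30
  6 to go: {0,1,4,5,6,7} 20  {0,2,3,4,5,7} 120  {0,2,4,5,6,7} 60  {0,3,4,5,6,7} 60  {1,2,3,5,6,7} 120  {1,2,4,5,6,7} 60  {1,3,4,5,6,7} 60  {2,3,4,5,6,7} 180
  if 0:f drops first: 420 orders
  if 1:e drops first: 420 orders
  if 2:b drops first: 140 orders
  if 3:a drops first: 140 orders
heap linearizations: 1120

1120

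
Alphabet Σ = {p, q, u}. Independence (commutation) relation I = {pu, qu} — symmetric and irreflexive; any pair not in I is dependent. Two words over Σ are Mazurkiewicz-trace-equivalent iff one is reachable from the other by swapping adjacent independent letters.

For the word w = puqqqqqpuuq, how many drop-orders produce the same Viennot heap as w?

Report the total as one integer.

0(p) covers ∅
1(u) covers ∅
2(q) covers 0:p
3(q) covers 2:q
4(q) covers 3:q
5(q) covers 4:q
6(q) covers 5:q
7(p) covers 6:q
8(u) covers 1:u
9(u) covers 8:u
10(q) covers 7:p
floor of heap: 0:p, 1:u
completions by unplaced set U, small U first (add the entries for U minus each lowest piece of U):
  |U|=1: {9}:1  {10}:1
  |U|=2: {7,10}:1  {8,9}:1  {9,10}:2
  |U|=3: {1,8,9}:1  {6,7,10}:1  {7,9,10}:3  {8,9,10}:3
  |U|=4: {1,8,9,10}:4  {5,6,7,10}:1  {6,7,9,10}:4  {7,8,9,10}:6
  |U|=5: {1,7,8,9,10}:10  {4,5,6,7,10}:1  {5,6,7,9,10}:5  {6,7,8,9,10}:10
  |U|=6: {1,6,7,8,9,10}:20  {3,4,5,6,7,10}:1  {4,5,6,7,9,10}:6  {5,6,7,8,9,10}:15
  |U|=7: {1,5,6,7,8,9,10}:35  {2,3,4,5,6,7,10}:1  {3,4,5,6,7,9,10}:7  {4,5,6,7,8,9,10}:21
  |U|=8: {0,2,3,4,5,6,7,10}:1  {1,4,5,6,7,8,9,10}:56  {2,3,4,5,6,7,9,10}:8  {3,4,5,6,7,8,9,10}:28
  |U|=9: {0,2,3,4,5,6,7,9,10}:9  {1,3,4,5,6,7,8,9,10}:84  {2,3,4,5,6,7,8,9,10}:36
  start at 0(p): 120
  start at 1(u): 45
sum over floor = 165

165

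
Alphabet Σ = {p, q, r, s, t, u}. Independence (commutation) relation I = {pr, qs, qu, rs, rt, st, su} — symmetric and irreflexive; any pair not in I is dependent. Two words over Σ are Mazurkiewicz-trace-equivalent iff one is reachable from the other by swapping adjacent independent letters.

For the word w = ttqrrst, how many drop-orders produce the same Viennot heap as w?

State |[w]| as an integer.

piece 0:t — minimal
piece 1:t rests on {0:t}
piece 2:q rests on {1:t}
piece 3:r rests on {2:q}
piece 4:r rests on {3:r}
piece 5:s — minimal
piece 6:t rests on {2:q}
minimal pieces: {0:t, 5:s}
ways to finish when only these pieces remain (= sum over removing one remaining piece with nothing left below it):
  1 left: {4}→1  {5}→1  {6}→1
  2 left: {3,4}→1  {4,5}→2  {4,6}→2  {5,6}→2
  3 left: {3,4,5}→3  {3,4,6}→3  {4,5,6}→6
  4 left: {2,3,4,6}→3  {3,4,5,6}→12
  5 left: {1,2,3,4,6}→3  {2,3,4,5,6}→15
  placing 0:t first → 18 extensions
  placing 5:s first → 3 extensions
total linear extensions = 21

21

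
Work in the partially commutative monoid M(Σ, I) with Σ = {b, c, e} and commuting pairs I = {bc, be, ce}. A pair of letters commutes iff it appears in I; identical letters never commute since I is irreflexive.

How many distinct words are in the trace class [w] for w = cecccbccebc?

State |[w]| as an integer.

1980

piece 0:c — minimal
piece 1:e — minimal
piece 2:c rests on {0:c}
piece 3:c rests on {2:c}
piece 4:c rests on {3:c}
piece 5:b — minimal
piece 6:c rests on {4:c}
piece 7:c rests on {6:c}
piece 8:e rests on {1:e}
piece 9:b rests on {5:b}
piece 10:c rests on {7:c}
minimal pieces: {0:c, 1:e, 5:b}
ways to finish when only these pieces remain (= sum over removing one remaining piece with nothing left below it):
  1 left: {8}→1  {9}→1  {10}→1
  2 left: {1,8}→1  {5,9}→1  {7,10}→1  {8,9}→2  {8,10}→2  {9,10}→2
  3 left: {1,8,9}→3  {1,8,10}→3  {5,8,9}→3  {5,9,10}→3  {6,7,10}→1  {7,8,10}→3  {7,9,10}→3  {8,9,10}→6
  4 left: {1,5,8,9}→6  {1,7,8,10}→6  {1,8,9,10}→12  {4,6,7,10}→1  {5,7,9,10}→6  {5,8,9,10}→12  {6,7,8,10}→4  {6,7,9,10}→4  {7,8,9,10}→12
  5 left: {1,5,8,9,10}→30  {1,6,7,8,10}→10  {1,7,8,9,10}→30  {3,4,6,7,10}→1  {4,6,7,8,10}→5  {4,6,7,9,10}→5  {5,6,7,9,10}→10  {5,7,8,9,10}→30  {6,7,8,9,10}→20
  6 left: {1,4,6,7,8,10}→15  {1,5,7,8,9,10}→90  {1,6,7,8,9,10}→60  {2,3,4,6,7,10}→1  {3,4,6,7,8,10}→6  {3,4,6,7,9,10}→6  {4,5,6,7,9,10}→15  {4,6,7,8,9,10}→30  {5,6,7,8,9,10}→60
  7 left: {0,2,3,4,6,7,10}→1  {1,3,4,6,7,8,10}→21  {1,4,6,7,8,9,10}→105  {1,5,6,7,8,9,10}→210  {2,3,4,6,7,8,10}→7  {2,3,4,6,7,9,10}→7  {3,4,5,6,7,9,10}→21  {3,4,6,7,8,9,10}→42  {4,5,6,7,8,9,10}→105
  8 left: {0,2,3,4,6,7,8,10}→8  {0,2,3,4,6,7,9,10}→8  {1,2,3,4,6,7,8,10}→28  {1,3,4,6,7,8,9,10}→168  {1,4,5,6,7,8,9,10}→420  {2,3,4,5,6,7,9,10}→28  {2,3,4,6,7,8,9,10}→56  {3,4,5,6,7,8,9,10}→168
  9 left: {0,1,2,3,4,6,7,8,10}→36  {0,2,3,4,5,6,7,9,10}→36  {0,2,3,4,6,7,8,9,10}→72  {1,2,3,4,6,7,8,9,10}→252  {1,3,4,5,6,7,8,9,10}→756  {2,3,4,5,6,7,8,9,10}→252
  placing 0:c first → 1260 extensions
  placing 1:e first → 360 extensions
  placing 5:b first → 360 extensions
total linear extensions = 1980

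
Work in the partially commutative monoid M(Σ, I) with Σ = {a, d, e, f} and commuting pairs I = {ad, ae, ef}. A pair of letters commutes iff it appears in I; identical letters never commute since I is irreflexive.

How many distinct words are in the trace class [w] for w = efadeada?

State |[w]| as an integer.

55

piece 0:e — minimal
piece 1:f — minimal
piece 2:a rests on {1:f}
piece 3:d rests on {0:e, 1:f}
piece 4:e rests on {3:d}
piece 5:a rests on {2:a}
piece 6:d rests on {4:e}
piece 7:a rests on {5:a}
minimal pieces: {0:e, 1:f}
ways to finish when only these pieces remain (= sum over removing one remaining piece with nothing left below it):
  1 left: {6}→1  {7}→1
  2 left: {4,6}→1  {5,7}→1  {6,7}→2
  3 left: {2,5,7}→1  {3,4,6}→1  {4,6,7}→3  {5,6,7}→3
  4 left: {0,3,4,6}→1  {2,5,6,7}→4  {3,4,6,7}→4  {4,5,6,7}→6
  5 left: {0,3,4,6,7}→5  {2,4,5,6,7}→10  {3,4,5,6,7}→10
  6 left: {0,3,4,5,6,7}→15  {2,3,4,5,6,7}→20
  placing 0:e first → 20 extensions
  placing 1:f first → 35 extensions
total linear extensions = 55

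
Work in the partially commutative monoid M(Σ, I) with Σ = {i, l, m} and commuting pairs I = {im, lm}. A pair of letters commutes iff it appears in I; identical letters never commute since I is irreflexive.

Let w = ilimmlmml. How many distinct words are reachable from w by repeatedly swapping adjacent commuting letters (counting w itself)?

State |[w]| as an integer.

#0=i has no predecessor
#1=l depends on [0:i]
#2=i depends on [1:l]
#3=m has no predecessor
#4=m depends on [3:m]
#5=l depends on [2:i]
#6=m depends on [4:m]
#7=m depends on [6:m]
#8=l depends on [5:l]
sources: [0:i, 3:m]
N(rest) = Σ N(rest − s) over sources s of rest; N(one piece) = 1:
  size 1 → [7]=1  [8]=1
  size 2 → [5,8]=1  [6,7]=1  [7,8]=2
  size 3 → [2,5,8]=1  [4,6,7]=1  [5,7,8]=3  [6,7,8]=3
  size 4 → [1,2,5,8]=1  [2,5,7,8]=4  [3,4,6,7]=1  [4,6,7,8]=4  [5,6,7,8]=6
  size 5 → [0,1,2,5,8]=1  [1,2,5,7,8]=5  [2,5,6,7,8]=10  [3,4,6,7,8]=5  [4,5,6,7,8]=10
  size 6 → [0,1,2,5,7,8]=6  [1,2,5,6,7,8]=15  [2,4,5,6,7,8]=20  [3,4,5,6,7,8]=15
  size 7 → [0,1,2,5,6,7,8]=21  [1,2,4,5,6,7,8]=35  [2,3,4,5,6,7,8]=35
  first=0(i) contributes 70
  first=3(m) contributes 56
|[w]| = 126

126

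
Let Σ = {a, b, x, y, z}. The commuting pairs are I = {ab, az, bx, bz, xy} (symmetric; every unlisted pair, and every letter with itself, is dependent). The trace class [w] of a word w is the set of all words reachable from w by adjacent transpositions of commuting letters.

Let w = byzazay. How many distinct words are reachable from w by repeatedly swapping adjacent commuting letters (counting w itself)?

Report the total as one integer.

piece 0:b — minimal
piece 1:y rests on {0:b}
piece 2:z rests on {1:y}
piece 3:a rests on {1:y}
piece 4:z rests on {2:z}
piece 5:a rests on {3:a}
piece 6:y rests on {4:z, 5:a}
minimal pieces: {0:b}
ways to finish when only these pieces remain (= sum over removing one remaining piece with nothing left below it):
  1 left: {6}→1
  2 left: {4,6}→1  {5,6}→1
  3 left: {2,4,6}→1  {3,5,6}→1  {4,5,6}→2
  4 left: {2,4,5,6}→3  {3,4,5,6}→3
  5 left: {2,3,4,5,6}→6
  placing 0:b first → 6 extensions

6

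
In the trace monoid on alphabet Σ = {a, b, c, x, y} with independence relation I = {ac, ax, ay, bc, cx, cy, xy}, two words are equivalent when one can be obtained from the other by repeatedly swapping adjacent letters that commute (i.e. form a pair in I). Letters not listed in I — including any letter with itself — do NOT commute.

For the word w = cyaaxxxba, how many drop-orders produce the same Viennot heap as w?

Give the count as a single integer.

0(c) covers ∅
1(y) covers ∅
2(a) covers ∅
3(a) covers 2:a
4(x) covers ∅
5(x) covers 4:x
6(x) covers 5:x
7(b) covers 1:y, 3:a, 6:x
8(a) covers 7:b
floor of heap: 0:c, 1:y, 2:a, 4:x
completions by unplaced set U, small U first (add the entries for U minus each lowest piece of U):
  |U|=1: {0}:1  {8}:1
  |U|=2: {0,8}:2  {7,8}:1
  |U|=3: {0,7,8}:3  {1,7,8}:1  {3,7,8}:1  {6,7,8}:1
  |U|=4: {0,1,7,8}:4  {0,3,7,8}:4  {0,6,7,8}:4  {1,3,7,8}:2  {1,6,7,8}:2  {2,3,7,8}:1  {3,6,7,8}:2  {5,6,7,8}:1
  |U|=5: {0,1,3,7,8}:10  {0,1,6,7,8}:10  {0,2,3,7,8}:5  {0,3,6,7,8}:10  {0,5,6,7,8}:5  {1,2,3,7,8}:3  {1,3,6,7,8}:6  {1,5,6,7,8}:3  {2,3,6,7,8}:3  {3,5,6,7,8}:3  {4,5,6,7,8}:1
  |U|=6: {0,1,2,3,7,8}:18  {0,1,3,6,7,8}:36  {0,1,5,6,7,8}:18  {0,2,3,6,7,8}:18  {0,3,5,6,7,8}:18  {0,4,5,6,7,8}:6  {1,2,3,6,7,8}:12  {1,3,5,6,7,8}:12  {1,4,5,6,7,8}:4  {2,3,5,6,7,8}:6  {3,4,5,6,7,8}:4
  |U|=7: {0,1,2,3,6,7,8}:84  {0,1,3,5,6,7,8}:84  {0,1,4,5,6,7,8}:28  {0,2,3,5,6,7,8}:42  {0,3,4,5,6,7,8}:28  {1,2,3,5,6,7,8}:30  {1,3,4,5,6,7,8}:20  {2,3,4,5,6,7,8}:10
  start at 0(c): 60
  start at 1(y): 80
  start at 2(a): 160
  start at 4(x): 240
sum over floor = 540

540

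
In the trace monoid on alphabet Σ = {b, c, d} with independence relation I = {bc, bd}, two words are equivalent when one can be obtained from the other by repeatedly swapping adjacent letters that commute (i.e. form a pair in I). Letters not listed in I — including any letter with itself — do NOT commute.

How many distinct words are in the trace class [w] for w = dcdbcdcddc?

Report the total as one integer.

10

0(d) covers ∅
1(c) covers 0:d
2(d) covers 1:c
3(b) covers ∅
4(c) covers 2:d
5(d) covers 4:c
6(c) covers 5:d
7(d) covers 6:c
8(d) covers 7:d
9(c) covers 8:d
floor of heap: 0:d, 3:b
completions by unplaced set U, small U first (add the entries for U minus each lowest piece of U):
  |U|=1: {3}:1  {9}:1
  |U|=2: {3,9}:2  {8,9}:1
  |U|=3: {3,8,9}:3  {7,8,9}:1
  |U|=4: {3,7,8,9}:4  {6,7,8,9}:1
  |U|=5: {3,6,7,8,9}:5  {5,6,7,8,9}:1
  |U|=6: {3,5,6,7,8,9}:6  {4,5,6,7,8,9}:1
  |U|=7: {2,4,5,6,7,8,9}:1  {3,4,5,6,7,8,9}:7
  |U|=8: {1,2,4,5,6,7,8,9}:1  {2,3,4,5,6,7,8,9}:8
  start at 0(d): 9
  start at 3(b): 1
sum over floor = 10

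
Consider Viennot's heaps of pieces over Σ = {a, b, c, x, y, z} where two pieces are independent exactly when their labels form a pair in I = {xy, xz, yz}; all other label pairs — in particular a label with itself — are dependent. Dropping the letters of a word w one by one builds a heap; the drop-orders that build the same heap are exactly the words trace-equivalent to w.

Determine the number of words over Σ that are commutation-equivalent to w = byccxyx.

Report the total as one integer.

3

drop 0:b onto floor
drop 1:y onto {0:b}
drop 2:c onto {1:y}
drop 3:c onto {2:c}
drop 4:x onto {3:c}
drop 5:y onto {3:c}
drop 6:x onto {4:x}
ground layer = {0:b}
drop-orders for the pieces not yet dropped (sum over which currently-grounded one goes next):
  1 to go: {5} 1  {6} 1
  2 to go: {4,6} 1  {5,6} 2
  3 to go: {4,5,6} 3
  4 to go: {3,4,5,6} 3
  5 to go: {2,3,4,5,6} 3
  if 0:b drops first: 3 orders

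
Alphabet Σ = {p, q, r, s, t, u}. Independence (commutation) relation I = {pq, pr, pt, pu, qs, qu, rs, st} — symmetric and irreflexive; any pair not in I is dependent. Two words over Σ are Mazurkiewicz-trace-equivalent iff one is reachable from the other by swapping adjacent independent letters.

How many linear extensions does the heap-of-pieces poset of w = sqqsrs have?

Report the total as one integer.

drop 0:s onto floor
drop 1:q onto floor
drop 2:q onto {1:q}
drop 3:s onto {0:s}
drop 4:r onto {2:q}
drop 5:s onto {3:s}
ground layer = {0:s, 1:q}
drop-orders for the pieces not yet dropped (sum over which currently-grounded one goes next):
  1 to go: {4} 1  {5} 1
  2 to go: {2,4} 1  {3,5} 1  {4,5} 2
  3 to go: {0,3,5} 1  {1,2,4} 1  {2,4,5} 3  {3,4,5} 3
  4 to go: {0,3,4,5} 4  {1,2,4,5} 4  {2,3,4,5} 6
  if 0:s drops first: 10 orders
  if 1:q drops first: 10 orders
heap linearizations: 20

20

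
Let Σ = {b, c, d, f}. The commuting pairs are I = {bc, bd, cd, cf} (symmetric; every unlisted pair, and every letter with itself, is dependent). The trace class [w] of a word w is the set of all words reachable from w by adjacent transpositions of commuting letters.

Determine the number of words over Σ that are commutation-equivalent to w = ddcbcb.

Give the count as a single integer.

90

#0=d has no predecessor
#1=d depends on [0:d]
#2=c has no predecessor
#3=b has no predecessor
#4=c depends on [2:c]
#5=b depends on [3:b]
sources: [0:d, 2:c, 3:b]
N(rest) = Σ N(rest − s) over sources s of rest; N(one piece) = 1:
  size 1 → [1]=1  [4]=1  [5]=1
  size 2 → [0,1]=1  [1,4]=2  [1,5]=2  [2,4]=1  [3,5]=1  [4,5]=2
  size 3 → [0,1,4]=3  [0,1,5]=3  [1,2,4]=3  [1,3,5]=3  [1,4,5]=6  [2,4,5]=3  [3,4,5]=3
  size 4 → [0,1,2,4]=6  [0,1,3,5]=6  [0,1,4,5]=12  [1,2,4,5]=12  [1,3,4,5]=12  [2,3,4,5]=6
  first=0(d) contributes 30
  first=2(c) contributes 30
  first=3(b) contributes 30
|[w]| = 90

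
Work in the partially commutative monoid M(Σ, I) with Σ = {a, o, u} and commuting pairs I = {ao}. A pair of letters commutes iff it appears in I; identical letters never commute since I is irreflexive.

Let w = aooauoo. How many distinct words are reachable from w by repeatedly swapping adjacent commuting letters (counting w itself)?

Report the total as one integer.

piece 0:a — minimal
piece 1:o — minimal
piece 2:o rests on {1:o}
piece 3:a rests on {0:a}
piece 4:u rests on {2:o, 3:a}
piece 5:o rests on {4:u}
piece 6:o rests on {5:o}
minimal pieces: {0:a, 1:o}
ways to finish when only these pieces remain (= sum over removing one remaining piece with nothing left below it):
  1 left: {6}→1
  2 left: {5,6}→1
  3 left: {4,5,6}→1
  4 left: {2,4,5,6}→1  {3,4,5,6}→1
  5 left: {0,3,4,5,6}→1  {1,2,4,5,6}→1  {2,3,4,5,6}→2
  placing 0:a first → 3 extensions
  placing 1:o first → 3 extensions
total linear extensions = 6

6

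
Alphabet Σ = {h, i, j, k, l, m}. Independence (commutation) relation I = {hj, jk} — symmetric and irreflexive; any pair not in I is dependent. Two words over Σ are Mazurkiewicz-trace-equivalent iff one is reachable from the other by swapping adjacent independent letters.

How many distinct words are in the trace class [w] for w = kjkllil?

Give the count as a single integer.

3

#0=k has no predecessor
#1=j has no predecessor
#2=k depends on [0:k]
#3=l depends on [1:j, 2:k]
#4=l depends on [3:l]
#5=i depends on [4:l]
#6=l depends on [5:i]
sources: [0:k, 1:j]
N(rest) = Σ N(rest − s) over sources s of rest; N(one piece) = 1:
  size 1 → [6]=1
  size 2 → [5,6]=1
  size 3 → [4,5,6]=1
  size 4 → [3,4,5,6]=1
  size 5 → [1,3,4,5,6]=1  [2,3,4,5,6]=1
  first=0(k) contributes 2
  first=1(j) contributes 1
|[w]| = 3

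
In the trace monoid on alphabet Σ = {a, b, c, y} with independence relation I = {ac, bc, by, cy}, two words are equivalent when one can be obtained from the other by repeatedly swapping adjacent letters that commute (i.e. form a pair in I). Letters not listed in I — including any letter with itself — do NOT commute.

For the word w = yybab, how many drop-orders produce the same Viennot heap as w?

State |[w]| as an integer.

0(y) covers ∅
1(y) covers 0:y
2(b) covers ∅
3(a) covers 1:y, 2:b
4(b) covers 3:a
floor of heap: 0:y, 2:b
completions by unplaced set U, small U first (add the entries for U minus each lowest piece of U):
  |U|=1: {4}:1
  |U|=2: {3,4}:1
  |U|=3: {1,3,4}:1  {2,3,4}:1
  start at 0(y): 2
  start at 2(b): 1
sum over floor = 3

3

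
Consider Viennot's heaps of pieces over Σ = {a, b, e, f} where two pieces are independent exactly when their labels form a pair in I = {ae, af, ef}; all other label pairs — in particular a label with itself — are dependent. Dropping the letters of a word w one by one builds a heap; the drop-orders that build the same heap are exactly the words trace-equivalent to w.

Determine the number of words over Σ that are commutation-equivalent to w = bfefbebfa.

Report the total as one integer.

drop 0:b onto floor
drop 1:f onto {0:b}
drop 2:e onto {0:b}
drop 3:f onto {1:f}
drop 4:b onto {2:e, 3:f}
drop 5:e onto {4:b}
drop 6:b onto {5:e}
drop 7:f onto {6:b}
drop 8:a onto {6:b}
ground layer = {0:b}
drop-orders for the pieces not yet dropped (sum over which currently-grounded one goes next):
  1 to go: {7} 1  {8} 1
  2 to go: {7,8} 2
  3 to go: {6,7,8} 2
  4 to go: {5,6,7,8} 2
  5 to go: {4,5,6,7,8} 2
  6 to go: {2,4,5,6,7,8} 2  {3,4,5,6,7,8} 2
  7 to go: {1,3,4,5,6,7,8} 2  {2,3,4,5,6,7,8} 4
  if 0:b drops first: 6 orders

6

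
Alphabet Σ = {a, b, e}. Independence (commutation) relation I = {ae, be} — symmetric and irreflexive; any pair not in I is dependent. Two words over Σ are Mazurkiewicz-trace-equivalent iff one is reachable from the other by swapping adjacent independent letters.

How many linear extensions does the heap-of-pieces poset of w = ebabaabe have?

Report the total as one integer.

#0=e has no predecessor
#1=b has no predecessor
#2=a depends on [1:b]
#3=b depends on [2:a]
#4=a depends on [3:b]
#5=a depends on [4:a]
#6=b depends on [5:a]
#7=e depends on [0:e]
sources: [0:e, 1:b]
N(rest) = Σ N(rest − s) over sources s of rest; N(one piece) = 1:
  size 1 → [6]=1  [7]=1
  size 2 → [0,7]=1  [5,6]=1  [6,7]=2
  size 3 → [0,6,7]=3  [4,5,6]=1  [5,6,7]=3
  size 4 → [0,5,6,7]=6  [3,4,5,6]=1  [4,5,6,7]=4
  size 5 → [0,4,5,6,7]=10  [2,3,4,5,6]=1  [3,4,5,6,7]=5
  size 6 → [0,3,4,5,6,7]=15  [1,2,3,4,5,6]=1  [2,3,4,5,6,7]=6
  first=0(e) contributes 7
  first=1(b) contributes 21
|[w]| = 28

28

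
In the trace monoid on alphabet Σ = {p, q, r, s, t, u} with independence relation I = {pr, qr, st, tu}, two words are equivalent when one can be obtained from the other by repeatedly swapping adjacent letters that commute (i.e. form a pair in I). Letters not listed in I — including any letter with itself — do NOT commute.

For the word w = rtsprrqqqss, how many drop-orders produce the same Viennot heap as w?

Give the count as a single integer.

30

drop 0:r onto floor
drop 1:t onto {0:r}
drop 2:s onto {0:r}
drop 3:p onto {1:t, 2:s}
drop 4:r onto {1:t, 2:s}
drop 5:r onto {4:r}
drop 6:q onto {3:p}
drop 7:q onto {6:q}
drop 8:q onto {7:q}
drop 9:s onto {5:r, 8:q}
drop 10:s onto {9:s}
ground layer = {0:r}
drop-orders for the pieces not yet dropped (sum over which currently-grounded one goes next):
  1 to go: {10} 1
  2 to go: {9,10} 1
  3 to go: {5,9,10} 1  {8,9,10} 1
  4 to go: {4,5,9,10} 1  {5,8,9,10} 2  {7,8,9,10} 1
  5 to go: {4,5,8,9,10} 3  {5,7,8,9,10} 3  {6,7,8,9,10} 1
  6 to go: {3,6,7,8,9,10} 1  {4,5,7,8,9,10} 6  {5,6,7,8,9,10} 4
  7 to go: {3,5,6,7,8,9,10} 5  {4,5,6,7,8,9,10} 10
  8 to go: {3,4,5,6,7,8,9,10} 15
  9 to go: {1,3,4,5,6,7,8,9,10} 15  {2,3,4,5,6,7,8,9,10} 15
  if 0:r drops first: 30 orders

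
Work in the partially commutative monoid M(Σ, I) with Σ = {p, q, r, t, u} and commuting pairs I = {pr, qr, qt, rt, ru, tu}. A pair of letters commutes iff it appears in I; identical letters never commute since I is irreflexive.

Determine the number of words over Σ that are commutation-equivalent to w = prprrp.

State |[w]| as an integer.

piece 0:p — minimal
piece 1:r — minimal
piece 2:p rests on {0:p}
piece 3:r rests on {1:r}
piece 4:r rests on {3:r}
piece 5:p rests on {2:p}
minimal pieces: {0:p, 1:r}
ways to finish when only these pieces remain (= sum over removing one remaining piece with nothing left below it):
  1 left: {4}→1  {5}→1
  2 left: {2,5}→1  {3,4}→1  {4,5}→2
  3 left: {0,2,5}→1  {1,3,4}→1  {2,4,5}→3  {3,4,5}→3
  4 left: {0,2,4,5}→4  {1,3,4,5}→4  {2,3,4,5}→6
  placing 0:p first → 10 extensions
  placing 1:r first → 10 extensions
total linear extensions = 20

20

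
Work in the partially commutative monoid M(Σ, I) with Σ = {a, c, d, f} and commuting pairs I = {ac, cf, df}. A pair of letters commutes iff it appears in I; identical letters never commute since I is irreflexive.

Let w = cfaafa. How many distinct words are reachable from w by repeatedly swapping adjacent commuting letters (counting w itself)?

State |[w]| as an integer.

piece 0:c — minimal
piece 1:f — minimal
piece 2:a rests on {1:f}
piece 3:a rests on {2:a}
piece 4:f rests on {3:a}
piece 5:a rests on {4:f}
minimal pieces: {0:c, 1:f}
ways to finish when only these pieces remain (= sum over removing one remaining piece with nothing left below it):
  1 left: {0}→1  {5}→1
  2 left: {0,5}→2  {4,5}→1
  3 left: {0,4,5}→3  {3,4,5}→1
  4 left: {0,3,4,5}→4  {2,3,4,5}→1
  placing 0:c first → 1 extensions
  placing 1:f first → 5 extensions
total linear extensions = 6

6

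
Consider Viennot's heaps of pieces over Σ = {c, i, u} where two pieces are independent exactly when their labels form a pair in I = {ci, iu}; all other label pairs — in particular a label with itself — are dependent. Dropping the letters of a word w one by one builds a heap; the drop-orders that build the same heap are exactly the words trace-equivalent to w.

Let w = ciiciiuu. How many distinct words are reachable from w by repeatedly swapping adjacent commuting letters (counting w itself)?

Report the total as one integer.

70

0(c) covers ∅
1(i) covers ∅
2(i) covers 1:i
3(c) covers 0:c
4(i) covers 2:i
5(i) covers 4:i
6(u) covers 3:c
7(u) covers 6:u
floor of heap: 0:c, 1:i
completions by unplaced set U, small U first (add the entries for U minus each lowest piece of U):
  |U|=1: {5}:1  {7}:1
  |U|=2: {4,5}:1  {5,7}:2  {6,7}:1
  |U|=3: {2,4,5}:1  {3,6,7}:1  {4,5,7}:3  {5,6,7}:3
  |U|=4: {0,3,6,7}:1  {1,2,4,5}:1  {2,4,5,7}:4  {3,5,6,7}:4  {4,5,6,7}:6
  |U|=5: {0,3,5,6,7}:5  {1,2,4,5,7}:5  {2,4,5,6,7}:10  {3,4,5,6,7}:10
  |U|=6: {0,3,4,5,6,7}:15  {1,2,4,5,6,7}:15  {2,3,4,5,6,7}:20
  start at 0(c): 35
  start at 1(i): 35
sum over floor = 70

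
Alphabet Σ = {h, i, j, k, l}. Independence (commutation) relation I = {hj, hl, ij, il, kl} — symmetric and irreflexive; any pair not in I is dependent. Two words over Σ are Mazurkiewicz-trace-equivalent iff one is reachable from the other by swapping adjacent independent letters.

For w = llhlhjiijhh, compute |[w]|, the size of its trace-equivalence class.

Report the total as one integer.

462

0(l) covers ∅
1(l) covers 0:l
2(h) covers ∅
3(l) covers 1:l
4(h) covers 2:h
5(j) covers 3:l
6(i) covers 4:h
7(i) covers 6:i
8(j) covers 5:j
9(h) covers 7:i
10(h) covers 9:h
floor of heap: 0:l, 2:h
completions by unplaced set U, small U first (add the entries for U minus each lowest piece of U):
  |U|=1: {8}:1  {10}:1
  |U|=2: {5,8}:1  {8,10}:2  {9,10}:1
  |U|=3: {3,5,8}:1  {5,8,10}:3  {7,9,10}:1  {8,9,10}:3
  |U|=4: {1,3,5,8}:1  {3,5,8,10}:4  {5,8,9,10}:6  {6,7,9,10}:1  {7,8,9,10}:4
  |U|=5: {0,1,3,5,8}:1  {1,3,5,8,10}:5  {3,5,8,9,10}:10  {4,6,7,9,10}:1  {5,7,8,9,10}:10  {6,7,8,9,10}:5
  |U|=6: {0,1,3,5,8,10}:6  {1,3,5,8,9,10}:15  {2,4,6,7,9,10}:1  {3,5,7,8,9,10}:20  {4,6,7,8,9,10}:6  {5,6,7,8,9,10}:15
  |U|=7: {0,1,3,5,8,9,10}:21  {1,3,5,7,8,9,10}:35  {2,4,6,7,8,9,10}:7  {3,5,6,7,8,9,10}:35  {4,5,6,7,8,9,10}:21
  |U|=8: {0,1,3,5,7,8,9,10}:56  {1,3,5,6,7,8,9,10}:70  {2,4,5,6,7,8,9,10}:28  {3,4,5,6,7,8,9,10}:56
  |U|=9: {0,1,3,5,6,7,8,9,10}:126  {1,3,4,5,6,7,8,9,10}:126  {2,3,4,5,6,7,8,9,10}:84
  start at 0(l): 210
  start at 2(h): 252
sum over floor = 462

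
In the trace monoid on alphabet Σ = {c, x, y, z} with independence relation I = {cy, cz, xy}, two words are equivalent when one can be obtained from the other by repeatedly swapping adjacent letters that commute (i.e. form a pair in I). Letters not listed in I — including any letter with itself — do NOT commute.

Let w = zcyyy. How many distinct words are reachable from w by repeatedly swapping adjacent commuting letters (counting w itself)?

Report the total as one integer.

drop 0:z onto floor
drop 1:c onto floor
drop 2:y onto {0:z}
drop 3:y onto {2:y}
drop 4:y onto {3:y}
ground layer = {0:z, 1:c}
drop-orders for the pieces not yet dropped (sum over which currently-grounded one goes next):
  1 to go: {1} 1  {4} 1
  2 to go: {1,4} 2  {3,4} 1
  3 to go: {1,3,4} 3  {2,3,4} 1
  if 0:z drops first: 4 orders
  if 1:c drops first: 1 orders
heap linearizations: 5

5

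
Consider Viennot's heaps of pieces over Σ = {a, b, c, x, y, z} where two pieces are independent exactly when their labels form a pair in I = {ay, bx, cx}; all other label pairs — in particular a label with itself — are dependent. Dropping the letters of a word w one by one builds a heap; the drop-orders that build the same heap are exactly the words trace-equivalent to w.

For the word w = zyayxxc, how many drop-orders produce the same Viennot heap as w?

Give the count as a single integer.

9

drop 0:z onto floor
drop 1:y onto {0:z}
drop 2:a onto {0:z}
drop 3:y onto {1:y}
drop 4:x onto {2:a, 3:y}
drop 5:x onto {4:x}
drop 6:c onto {2:a, 3:y}
ground layer = {0:z}
drop-orders for the pieces not yet dropped (sum over which currently-grounded one goes next):
  1 to go: {5} 1  {6} 1
  2 to go: {4,5} 1  {5,6} 2
  3 to go: {4,5,6} 3
  4 to go: {2,4,5,6} 3  {3,4,5,6} 3
  5 to go: {1,3,4,5,6} 3  {2,3,4,5,6} 6
  if 0:z drops first: 9 orders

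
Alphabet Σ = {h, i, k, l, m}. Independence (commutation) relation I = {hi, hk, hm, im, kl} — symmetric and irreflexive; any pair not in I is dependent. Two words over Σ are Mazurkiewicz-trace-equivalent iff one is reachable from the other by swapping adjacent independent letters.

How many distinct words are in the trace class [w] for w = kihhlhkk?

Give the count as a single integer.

drop 0:k onto floor
drop 1:i onto {0:k}
drop 2:h onto floor
drop 3:h onto {2:h}
drop 4:l onto {1:i, 3:h}
drop 5:h onto {4:l}
drop 6:k onto {1:i}
drop 7:k onto {6:k}
ground layer = {0:k, 2:h}
drop-orders for the pieces not yet dropped (sum over which currently-grounded one goes next):
  1 to go: {5} 1  {7} 1
  2 to go: {4,5} 1  {5,7} 2  {6,7} 1
  3 to go: {3,4,5} 1  {4,5,7} 3  {5,6,7} 3
  4 to go: {2,3,4,5} 1  {3,4,5,7} 4  {4,5,6,7} 6
  5 to go: {1,4,5,6,7} 6  {2,3,4,5,7} 5  {3,4,5,6,7} 10
  6 to go: {0,1,4,5,6,7} 6  {1,3,4,5,6,7} 16  {2,3,4,5,6,7} 15
  if 0:k drops first: 31 orders
  if 2:h drops first: 22 orders
heap linearizations: 53

53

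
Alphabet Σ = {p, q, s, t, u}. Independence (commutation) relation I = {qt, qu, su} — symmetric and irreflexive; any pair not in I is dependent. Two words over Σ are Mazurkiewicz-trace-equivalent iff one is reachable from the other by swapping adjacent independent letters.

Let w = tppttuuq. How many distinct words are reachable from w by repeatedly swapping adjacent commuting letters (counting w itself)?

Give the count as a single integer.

5

#0=t has no predecessor
#1=p depends on [0:t]
#2=p depends on [1:p]
#3=t depends on [2:p]
#4=t depends on [3:t]
#5=u depends on [4:t]
#6=u depends on [5:u]
#7=q depends on [2:p]
sources: [0:t]
N(rest) = Σ N(rest − s) over sources s of rest; N(one piece) = 1:
  size 1 → [6]=1  [7]=1
  size 2 → [5,6]=1  [6,7]=2
  size 3 → [4,5,6]=1  [5,6,7]=3
  size 4 → [3,4,5,6]=1  [4,5,6,7]=4
  size 5 → [3,4,5,6,7]=5
  size 6 → [2,3,4,5,6,7]=5
  first=0(t) contributes 5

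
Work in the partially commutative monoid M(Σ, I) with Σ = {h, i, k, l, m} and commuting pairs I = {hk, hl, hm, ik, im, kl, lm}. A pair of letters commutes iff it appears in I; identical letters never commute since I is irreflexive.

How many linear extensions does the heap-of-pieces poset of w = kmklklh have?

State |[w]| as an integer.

105

#0=k has no predecessor
#1=m depends on [0:k]
#2=k depends on [1:m]
#3=l has no predecessor
#4=k depends on [2:k]
#5=l depends on [3:l]
#6=h has no predecessor
sources: [0:k, 3:l, 6:h]
N(rest) = Σ N(rest − s) over sources s of rest; N(one piece) = 1:
  size 1 → [4]=1  [5]=1  [6]=1
  size 2 → [2,4]=1  [3,5]=1  [4,5]=2  [4,6]=2  [5,6]=2
  size 3 → [1,2,4]=1  [2,4,5]=3  [2,4,6]=3  [3,4,5]=3  [3,5,6]=3  [4,5,6]=6
  size 4 → [0,1,2,4]=1  [1,2,4,5]=4  [1,2,4,6]=4  [2,3,4,5]=6  [2,4,5,6]=12  [3,4,5,6]=12
  size 5 → [0,1,2,4,5]=5  [0,1,2,4,6]=5  [1,2,3,4,5]=10  [1,2,4,5,6]=20  [2,3,4,5,6]=30
  first=0(k) contributes 60
  first=3(l) contributes 30
  first=6(h) contributes 15
|[w]| = 105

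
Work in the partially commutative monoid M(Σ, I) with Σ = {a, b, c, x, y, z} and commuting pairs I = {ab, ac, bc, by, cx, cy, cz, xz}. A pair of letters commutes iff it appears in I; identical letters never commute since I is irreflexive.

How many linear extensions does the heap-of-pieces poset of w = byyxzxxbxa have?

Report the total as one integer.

12

drop 0:b onto floor
drop 1:y onto floor
drop 2:y onto {1:y}
drop 3:x onto {0:b, 2:y}
drop 4:z onto {0:b, 2:y}
drop 5:x onto {3:x}
drop 6:x onto {5:x}
drop 7:b onto {4:z, 6:x}
drop 8:x onto {7:b}
drop 9:a onto {8:x}
ground layer = {0:b, 1:y}
drop-orders for the pieces not yet dropped (sum over which currently-grounded one goes next):
  1 to go: {9} 1
  2 to go: {8,9} 1
  3 to go: {7,8,9} 1
  4 to go: {4,7,8,9} 1  {6,7,8,9} 1
  5 to go: {4,6,7,8,9} 2  {5,6,7,8,9} 1
  6 to go: {3,5,6,7,8,9} 1  {4,5,6,7,8,9} 3
  7 to go: {3,4,5,6,7,8,9} 4
  8 to go: {0,3,4,5,6,7,8,9} 4  {2,3,4,5,6,7,8,9} 4
  if 0:b drops first: 4 orders
  if 1:y drops first: 8 orders
heap linearizations: 12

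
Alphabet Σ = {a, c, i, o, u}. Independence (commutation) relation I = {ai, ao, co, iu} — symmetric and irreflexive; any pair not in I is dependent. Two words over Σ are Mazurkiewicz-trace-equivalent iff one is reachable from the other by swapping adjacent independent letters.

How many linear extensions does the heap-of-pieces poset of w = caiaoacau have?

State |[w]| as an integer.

18

#0=c has no predecessor
#1=a depends on [0:c]
#2=i depends on [0:c]
#3=a depends on [1:a]
#4=o depends on [2:i]
#5=a depends on [3:a]
#6=c depends on [2:i, 5:a]
#7=a depends on [6:c]
#8=u depends on [4:o, 7:a]
sources: [0:c]
N(rest) = Σ N(rest − s) over sources s of rest; N(one piece) = 1:
  size 1 → [8]=1
  size 2 → [4,8]=1  [7,8]=1
  size 3 → [4,7,8]=2  [6,7,8]=1
  size 4 → [4,6,7,8]=3  [5,6,7,8]=1
  size 5 → [2,4,6,7,8]=3  [3,5,6,7,8]=1  [4,5,6,7,8]=4
  size 6 → [1,3,5,6,7,8]=1  [2,4,5,6,7,8]=7  [3,4,5,6,7,8]=5
  size 7 → [1,3,4,5,6,7,8]=6  [2,3,4,5,6,7,8]=12
  first=0(c) contributes 18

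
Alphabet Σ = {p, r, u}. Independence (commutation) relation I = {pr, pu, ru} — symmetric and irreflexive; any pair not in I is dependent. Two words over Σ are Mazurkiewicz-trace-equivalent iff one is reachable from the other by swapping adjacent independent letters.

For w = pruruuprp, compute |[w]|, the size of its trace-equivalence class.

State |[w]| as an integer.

#0=p has no predecessor
#1=r has no predecessor
#2=u has no predecessor
#3=r depends on [1:r]
#4=u depends on [2:u]
#5=u depends on [4:u]
#6=p depends on [0:p]
#7=r depends on [3:r]
#8=p depends on [6:p]
sources: [0:p, 1:r, 2:u]
N(rest) = Σ N(rest − s) over sources s of rest; N(one piece) = 1:
  size 1 → [5]=1  [7]=1  [8]=1
  size 2 → [3,7]=1  [4,5]=1  [5,7]=2  [5,8]=2  [6,8]=1  [7,8]=2
  size 3 → [0,6,8]=1  [1,3,7]=1  [2,4,5]=1  [3,5,7]=3  [3,7,8]=3  [4,5,7]=3  [4,5,8]=3  [5,6,8]=3  [5,7,8]=6  [6,7,8]=3
  size 4 → [0,5,6,8]=4  [0,6,7,8]=4  [1,3,5,7]=4  [1,3,7,8]=4  [2,4,5,7]=4  [2,4,5,8]=4  [3,4,5,7]=6  [3,5,7,8]=12  [3,6,7,8]=6  [4,5,6,8]=6  [4,5,7,8]=12  [5,6,7,8]=12
  size 5 → [0,3,6,7,8]=10  [0,4,5,6,8]=10  [0,5,6,7,8]=20  [1,3,4,5,7]=10  [1,3,5,7,8]=20  [1,3,6,7,8]=10  [2,3,4,5,7]=10  [2,4,5,6,8]=10  [2,4,5,7,8]=20  [3,4,5,7,8]=30  [3,5,6,7,8]=30  [4,5,6,7,8]=30
  size 6 → [0,1,3,6,7,8]=20  [0,2,4,5,6,8]=20  [0,3,5,6,7,8]=60  [0,4,5,6,7,8]=60  [1,2,3,4,5,7]=20  [1,3,4,5,7,8]=60  [1,3,5,6,7,8]=60  [2,3,4,5,7,8]=60  [2,4,5,6,7,8]=60  [3,4,5,6,7,8]=90
  size 7 → [0,1,3,5,6,7,8]=140  [0,2,4,5,6,7,8]=140  [0,3,4,5,6,7,8]=210  [1,2,3,4,5,7,8]=140  [1,3,4,5,6,7,8]=210  [2,3,4,5,6,7,8]=210
  first=0(p) contributes 560
  first=1(r) contributes 560
  first=2(u) contributes 560
|[w]| = 1680

1680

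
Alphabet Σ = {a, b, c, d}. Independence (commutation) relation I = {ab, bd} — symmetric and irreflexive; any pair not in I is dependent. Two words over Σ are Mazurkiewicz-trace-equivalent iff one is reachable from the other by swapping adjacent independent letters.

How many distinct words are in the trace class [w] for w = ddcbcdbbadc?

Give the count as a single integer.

10

#0=d has no predecessor
#1=d depends on [0:d]
#2=c depends on [1:d]
#3=b depends on [2:c]
#4=c depends on [3:b]
#5=d depends on [4:c]
#6=b depends on [4:c]
#7=b depends on [6:b]
#8=a depends on [5:d]
#9=d depends on [8:a]
#10=c depends on [7:b, 9:d]
sources: [0:d]
N(rest) = Σ N(rest − s) over sources s of rest; N(one piece) = 1:
  size 1 → [10]=1
  size 2 → [7,10]=1  [9,10]=1
  size 3 → [6,7,10]=1  [7,9,10]=2  [8,9,10]=1
  size 4 → [5,8,9,10]=1  [6,7,9,10]=3  [7,8,9,10]=3
  size 5 → [5,7,8,9,10]=4  [6,7,8,9,10]=6
  size 6 → [5,6,7,8,9,10]=10
  size 7 → [4,5,6,7,8,9,10]=10
  size 8 → [3,4,5,6,7,8,9,10]=10
  size 9 → [2,3,4,5,6,7,8,9,10]=10
  first=0(d) contributes 10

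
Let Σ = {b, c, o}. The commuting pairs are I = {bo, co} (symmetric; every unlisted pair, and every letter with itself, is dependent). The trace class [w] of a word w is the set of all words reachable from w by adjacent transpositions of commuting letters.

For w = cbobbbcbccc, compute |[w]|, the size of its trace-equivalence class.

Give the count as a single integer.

11

0(c) covers ∅
1(b) covers 0:c
2(o) covers ∅
3(b) covers 1:b
4(b) covers 3:b
5(b) covers 4:b
6(c) covers 5:b
7(b) covers 6:c
8(c) covers 7:b
9(c) covers 8:c
10(c) covers 9:c
floor of heap: 0:c, 2:o
completions by unplaced set U, small U first (add the entries for U minus each lowest piece of U):
  |U|=1: {2}:1  {10}:1
  |U|=2: {2,10}:2  {9,10}:1
  |U|=3: {2,9,10}:3  {8,9,10}:1
  |U|=4: {2,8,9,10}:4  {7,8,9,10}:1
  |U|=5: {2,7,8,9,10}:5  {6,7,8,9,10}:1
  |U|=6: {2,6,7,8,9,10}:6  {5,6,7,8,9,10}:1
  |U|=7: {2,5,6,7,8,9,10}:7  {4,5,6,7,8,9,10}:1
  |U|=8: {2,4,5,6,7,8,9,10}:8  {3,4,5,6,7,8,9,10}:1
  |U|=9: {1,3,4,5,6,7,8,9,10}:1  {2,3,4,5,6,7,8,9,10}:9
  start at 0(c): 10
  start at 2(o): 1
sum over floor = 11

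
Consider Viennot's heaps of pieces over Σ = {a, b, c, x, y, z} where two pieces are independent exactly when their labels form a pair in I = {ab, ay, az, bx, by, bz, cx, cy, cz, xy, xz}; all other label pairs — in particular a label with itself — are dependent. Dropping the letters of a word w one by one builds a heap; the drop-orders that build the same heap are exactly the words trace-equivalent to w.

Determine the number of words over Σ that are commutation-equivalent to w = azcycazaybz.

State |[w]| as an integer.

0(a) covers ∅
1(z) covers ∅
2(c) covers 0:a
3(y) covers 1:z
4(c) covers 2:c
5(a) covers 4:c
6(z) covers 3:y
7(a) covers 5:a
8(y) covers 6:z
9(b) covers 4:c
10(z) covers 8:y
floor of heap: 0:a, 1:z
completions by unplaced set U, small U first (add the entries for U minus each lowest piece of U):
  |U|=1: {7}:1  {9}:1  {10}:1
  |U|=2: {5,7}:1  {7,9}:2  {7,10}:2  {8,10}:1  {9,10}:2
  |U|=3: {5,7,9}:3  {5,7,10}:3  {6,8,10}:1  {7,8,10}:3  {7,9,10}:6  {8,9,10}:3
  |U|=4: {3,6,8,10}:1  {4,5,7,9}:3  {5,7,8,10}:6  {5,7,9,10}:12  {6,7,8,10}:4  {6,8,9,10}:4  {7,8,9,10}:12
  |U|=5: {1,3,6,8,10}:1  {2,4,5,7,9}:3  {3,6,7,8,10}:5  {3,6,8,9,10}:5  {4,5,7,9,10}:15  {5,6,7,8,10}:10  {5,7,8,9,10}:30  {6,7,8,9,10}:20
  |U|=6: {0,2,4,5,7,9}:3  {1,3,6,7,8,10}:6  {1,3,6,8,9,10}:6  {2,4,5,7,9,10}:18  {3,5,6,7,8,10}:15  {3,6,7,8,9,10}:30  {4,5,7,8,9,10}:45  {5,6,7,8,9,10}:60
  |U|=7: {0,2,4,5,7,9,10}:21  {1,3,5,6,7,8,10}:21  {1,3,6,7,8,9,10}:42  {2,4,5,7,8,9,10}:63  {3,5,6,7,8,9,10}:105  {4,5,6,7,8,9,10}:105
  |U|=8: {0,2,4,5,7,8,9,10}:84  {1,3,5,6,7,8,9,10}:168  {2,4,5,6,7,8,9,10}:168  {3,4,5,6,7,8,9,10}:210
  |U|=9: {0,2,4,5,6,7,8,9,10}:252  {1,3,4,5,6,7,8,9,10}:378  {2,3,4,5,6,7,8,9,10}:378
  start at 0(a): 756
  start at 1(z): 630
sum over floor = 1386

1386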